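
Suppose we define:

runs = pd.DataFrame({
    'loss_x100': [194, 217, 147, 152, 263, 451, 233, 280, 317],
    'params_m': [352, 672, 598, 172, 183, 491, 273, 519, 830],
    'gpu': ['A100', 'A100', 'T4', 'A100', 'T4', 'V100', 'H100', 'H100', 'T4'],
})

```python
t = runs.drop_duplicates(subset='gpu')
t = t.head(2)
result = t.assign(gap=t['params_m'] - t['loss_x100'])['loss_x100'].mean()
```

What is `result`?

drop duplicate gpu (keep=first):
   loss_x100  params_m   gpu
0        194       352  A100
2        147       598    T4
5        451       491  V100
6        233       273  H100
take first 2 rows:
   loss_x100  params_m   gpu
0        194       352  A100
2        147       598    T4
add column gap = t['params_m'] - t['loss_x100']:
   loss_x100  params_m   gpu  gap
0        194       352  A100  158
2        147       598    T4  451
So mean() = 170.5.

170.5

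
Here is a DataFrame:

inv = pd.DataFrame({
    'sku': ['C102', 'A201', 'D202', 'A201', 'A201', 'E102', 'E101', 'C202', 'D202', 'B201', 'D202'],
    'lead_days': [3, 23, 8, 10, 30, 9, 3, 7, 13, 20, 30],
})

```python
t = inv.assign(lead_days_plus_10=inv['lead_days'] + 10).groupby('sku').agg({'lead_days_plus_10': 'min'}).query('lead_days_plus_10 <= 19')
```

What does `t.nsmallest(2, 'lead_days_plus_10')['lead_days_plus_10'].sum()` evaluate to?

add column lead_days_plus_10 = inv['lead_days'] + 10:
     sku  lead_days  lead_days_plus_10
0   C102          3                 13
1   A201         23                 33
2   D202          8                 18
3   A201         10                 20
4   A201         30                 40
5   E102          9                 19
6   E101          3                 13
7   C202          7                 17
8   D202         13                 23
9   B201         20                 30
10  D202         30                 40
group by sku, min of lead_days_plus_10:
      lead_days_plus_10
sku                    
A201                 20
B201                 30
C102                 13
C202                 17
D202                 18
E101                 13
E102                 19
filter rows where lead_days_plus_10 <= 19:
      lead_days_plus_10
sku                    
C102                 13
C202                 17
D202                 18
E101                 13
E102                 19
take 2 rows with smallest lead_days_plus_10:
      lead_days_plus_10
sku                    
C102                 13
E101                 13
So sum() = 26.

26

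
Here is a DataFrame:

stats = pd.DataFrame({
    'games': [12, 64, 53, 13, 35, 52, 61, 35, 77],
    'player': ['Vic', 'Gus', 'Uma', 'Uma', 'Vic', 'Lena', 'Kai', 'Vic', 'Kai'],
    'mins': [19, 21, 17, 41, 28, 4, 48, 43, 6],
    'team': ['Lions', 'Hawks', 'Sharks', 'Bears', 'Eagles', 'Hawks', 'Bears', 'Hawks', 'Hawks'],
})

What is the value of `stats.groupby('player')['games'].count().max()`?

3

group by player, count of games:
player
Gus     1
Kai     2
Lena    1
Uma     2
Vic     3
Name: games, dtype: int64
Reading off the max of the resulting series, we get 3.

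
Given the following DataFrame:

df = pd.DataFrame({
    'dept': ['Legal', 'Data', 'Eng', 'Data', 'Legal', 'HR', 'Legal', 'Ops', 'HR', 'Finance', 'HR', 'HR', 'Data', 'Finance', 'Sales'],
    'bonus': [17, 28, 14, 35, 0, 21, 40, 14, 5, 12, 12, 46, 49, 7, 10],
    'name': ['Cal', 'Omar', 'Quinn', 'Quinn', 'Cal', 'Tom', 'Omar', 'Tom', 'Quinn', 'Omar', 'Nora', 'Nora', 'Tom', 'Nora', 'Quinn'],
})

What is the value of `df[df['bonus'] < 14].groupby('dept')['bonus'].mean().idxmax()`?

filter rows where bonus < 14:
       dept  bonus   name
4     Legal      0    Cal
8        HR      5  Quinn
9   Finance     12   Omar
10       HR     12   Nora
13  Finance      7   Nora
14    Sales     10  Quinn
group by dept, mean of bonus:
dept
Finance     9.5
HR          8.5
Legal       0.0
Sales      10.0
Name: bonus, dtype: float64
Reading off the label with the largest value, we get Sales.

Sales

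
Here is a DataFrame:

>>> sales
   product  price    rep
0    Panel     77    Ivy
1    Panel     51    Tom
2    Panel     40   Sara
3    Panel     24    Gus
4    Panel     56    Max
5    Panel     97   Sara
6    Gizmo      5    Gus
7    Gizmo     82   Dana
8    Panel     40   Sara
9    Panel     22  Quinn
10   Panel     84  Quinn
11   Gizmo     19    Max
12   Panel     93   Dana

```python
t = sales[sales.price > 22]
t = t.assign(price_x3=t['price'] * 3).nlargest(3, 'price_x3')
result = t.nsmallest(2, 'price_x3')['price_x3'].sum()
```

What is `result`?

531

filter rows where price > 22:
   product  price    rep
0    Panel     77    Ivy
1    Panel     51    Tom
2    Panel     40   Sara
3    Panel     24    Gus
4    Panel     56    Max
5    Panel     97   Sara
7    Gizmo     82   Dana
8    Panel     40   Sara
10   Panel     84  Quinn
12   Panel     93   Dana
add column price_x3 = t['price'] * 3:
   product  price    rep  price_x3
0    Panel     77    Ivy       231
1    Panel     51    Tom       153
2    Panel     40   Sara       120
3    Panel     24    Gus        72
4    Panel     56    Max       168
5    Panel     97   Sara       291
7    Gizmo     82   Dana       246
8    Panel     40   Sara       120
10   Panel     84  Quinn       252
12   Panel     93   Dana       279
take 3 rows with largest price_x3:
   product  price    rep  price_x3
5    Panel     97   Sara       291
12   Panel     93   Dana       279
10   Panel     84  Quinn       252
take 2 rows with smallest price_x3:
   product  price    rep  price_x3
10   Panel     84  Quinn       252
12   Panel     93   Dana       279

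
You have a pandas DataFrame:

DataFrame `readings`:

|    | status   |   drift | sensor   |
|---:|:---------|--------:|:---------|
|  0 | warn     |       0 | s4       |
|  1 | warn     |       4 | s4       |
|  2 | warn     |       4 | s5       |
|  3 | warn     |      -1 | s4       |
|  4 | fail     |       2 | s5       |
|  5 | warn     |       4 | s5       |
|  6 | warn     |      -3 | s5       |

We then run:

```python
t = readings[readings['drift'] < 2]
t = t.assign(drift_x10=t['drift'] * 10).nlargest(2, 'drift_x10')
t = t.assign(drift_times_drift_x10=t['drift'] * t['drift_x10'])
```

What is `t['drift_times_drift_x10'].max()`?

10

filter rows where drift < 2:
  status  drift sensor
0   warn      0     s4
3   warn     -1     s4
6   warn     -3     s5
add column drift_x10 = t['drift'] * 10:
  status  drift sensor  drift_x10
0   warn      0     s4          0
3   warn     -1     s4        -10
6   warn     -3     s5        -30
take 2 rows with largest drift_x10:
  status  drift sensor  drift_x10
0   warn      0     s4          0
3   warn     -1     s4        -10
add column drift_times_drift_x10 = t['drift'] * t['drift_x10']:
  status  drift sensor  drift_x10  drift_times_drift_x10
0   warn      0     s4          0                      0
3   warn     -1     s4        -10                     10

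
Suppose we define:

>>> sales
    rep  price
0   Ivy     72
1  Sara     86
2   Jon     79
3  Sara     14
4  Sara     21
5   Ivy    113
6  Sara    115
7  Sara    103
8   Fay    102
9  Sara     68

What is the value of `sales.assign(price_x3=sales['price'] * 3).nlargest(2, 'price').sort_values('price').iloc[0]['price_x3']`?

339

add column price_x3 = sales['price'] * 3:
    rep  price  price_x3
0   Ivy     72       216
1  Sara     86       258
2   Jon     79       237
3  Sara     14        42
4  Sara     21        63
5   Ivy    113       339
6  Sara    115       345
7  Sara    103       309
8   Fay    102       306
9  Sara     68       204
take 2 rows with largest price:
    rep  price  price_x3
6  Sara    115       345
5   Ivy    113       339
sort by price:
    rep  price  price_x3
5   Ivy    113       339
6  Sara    115       345
Hence 339.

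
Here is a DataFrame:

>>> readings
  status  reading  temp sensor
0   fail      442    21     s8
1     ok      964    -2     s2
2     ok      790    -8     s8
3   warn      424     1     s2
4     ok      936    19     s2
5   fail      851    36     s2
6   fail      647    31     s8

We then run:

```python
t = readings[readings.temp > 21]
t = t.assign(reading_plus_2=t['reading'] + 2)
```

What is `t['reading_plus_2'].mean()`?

751.0

filter rows where temp > 21:
  status  reading  temp sensor
5   fail      851    36     s2
6   fail      647    31     s8
add column reading_plus_2 = t['reading'] + 2:
  status  reading  temp sensor  reading_plus_2
5   fail      851    36     s2             853
6   fail      647    31     s8             649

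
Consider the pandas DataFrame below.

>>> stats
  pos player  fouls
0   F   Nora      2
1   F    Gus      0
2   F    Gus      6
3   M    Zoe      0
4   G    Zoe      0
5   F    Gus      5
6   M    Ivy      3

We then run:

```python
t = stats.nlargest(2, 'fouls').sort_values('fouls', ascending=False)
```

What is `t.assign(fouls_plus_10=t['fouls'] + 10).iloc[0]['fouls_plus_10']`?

16

take 2 rows with largest fouls:
  pos player  fouls
2   F    Gus      6
5   F    Gus      5
sort by fouls descending:
  pos player  fouls
2   F    Gus      6
5   F    Gus      5
add column fouls_plus_10 = t['fouls'] + 10:
  pos player  fouls  fouls_plus_10
2   F    Gus      6             16
5   F    Gus      5             15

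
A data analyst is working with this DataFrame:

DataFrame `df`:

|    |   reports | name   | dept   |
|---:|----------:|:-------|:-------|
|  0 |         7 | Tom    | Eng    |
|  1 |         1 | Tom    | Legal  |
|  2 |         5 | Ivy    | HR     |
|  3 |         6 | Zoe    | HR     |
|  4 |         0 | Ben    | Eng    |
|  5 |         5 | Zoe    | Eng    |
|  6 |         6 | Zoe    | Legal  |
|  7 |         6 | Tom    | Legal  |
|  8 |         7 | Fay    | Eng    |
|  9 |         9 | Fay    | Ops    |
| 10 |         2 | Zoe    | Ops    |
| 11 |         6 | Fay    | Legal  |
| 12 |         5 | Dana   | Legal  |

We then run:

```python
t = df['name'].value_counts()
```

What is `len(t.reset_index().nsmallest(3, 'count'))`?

value_counts of name:
name
Zoe     4
Tom     3
Fay     3
Ivy     1
Ben     1
Dana    1
Name: count, dtype: int64
reset_index():
   name  count
0   Zoe      4
1   Tom      3
2   Fay      3
3   Ivy      1
4   Ben      1
5  Dana      1
take 3 rows with smallest count:
   name  count
3   Ivy      1
4   Ben      1
5  Dana      1

3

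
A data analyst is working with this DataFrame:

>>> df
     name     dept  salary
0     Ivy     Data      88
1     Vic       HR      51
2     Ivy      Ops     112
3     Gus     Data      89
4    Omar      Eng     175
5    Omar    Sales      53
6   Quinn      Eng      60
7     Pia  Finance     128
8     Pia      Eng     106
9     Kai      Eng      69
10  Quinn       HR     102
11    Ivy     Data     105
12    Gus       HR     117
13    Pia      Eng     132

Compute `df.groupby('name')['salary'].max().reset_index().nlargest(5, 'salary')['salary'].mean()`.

127.6

group by name, max of salary:
name
Gus      117
Ivy      112
Kai       69
Omar     175
Pia      132
Quinn    102
Vic       51
Name: salary, dtype: int64
reset_index():
    name  salary
0    Gus     117
1    Ivy     112
2    Kai      69
3   Omar     175
4    Pia     132
5  Quinn     102
6    Vic      51
take 5 rows with largest salary:
    name  salary
3   Omar     175
4    Pia     132
0    Gus     117
1    Ivy     112
5  Quinn     102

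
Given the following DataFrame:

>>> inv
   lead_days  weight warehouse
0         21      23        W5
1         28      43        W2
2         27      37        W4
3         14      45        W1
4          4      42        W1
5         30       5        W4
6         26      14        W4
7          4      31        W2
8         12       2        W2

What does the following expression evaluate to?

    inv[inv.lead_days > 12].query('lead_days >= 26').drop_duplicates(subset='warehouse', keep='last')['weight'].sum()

57

filter rows where lead_days > 12:
   lead_days  weight warehouse
0         21      23        W5
1         28      43        W2
2         27      37        W4
3         14      45        W1
5         30       5        W4
6         26      14        W4
filter rows where lead_days >= 26:
   lead_days  weight warehouse
1         28      43        W2
2         27      37        W4
5         30       5        W4
6         26      14        W4
drop duplicate warehouse (keep=last):
   lead_days  weight warehouse
1         28      43        W2
6         26      14        W4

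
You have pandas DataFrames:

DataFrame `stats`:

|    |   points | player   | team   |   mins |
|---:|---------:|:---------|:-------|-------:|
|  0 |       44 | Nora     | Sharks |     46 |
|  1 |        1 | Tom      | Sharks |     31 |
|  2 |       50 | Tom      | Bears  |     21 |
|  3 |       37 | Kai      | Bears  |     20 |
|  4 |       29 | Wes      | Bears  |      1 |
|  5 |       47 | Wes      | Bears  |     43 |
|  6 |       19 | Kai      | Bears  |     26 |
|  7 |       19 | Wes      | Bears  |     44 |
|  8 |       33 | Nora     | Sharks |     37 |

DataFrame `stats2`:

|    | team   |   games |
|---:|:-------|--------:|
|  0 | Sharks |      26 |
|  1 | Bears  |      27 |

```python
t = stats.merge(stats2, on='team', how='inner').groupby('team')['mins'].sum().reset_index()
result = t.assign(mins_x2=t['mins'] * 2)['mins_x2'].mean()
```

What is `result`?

merge on 'team' (how='inner') → 9 rows:
   points player    team  mins  games
0      44   Nora  Sharks    46     26
1       1    Tom  Sharks    31     26
2      50    Tom   Bears    21     27
3      37    Kai   Bears    20     27
4      29    Wes   Bears     1     27
5      47    Wes   Bears    43     27
6      19    Kai   Bears    26     27
7      19    Wes   Bears    44     27
8      33   Nora  Sharks    37     26
group by team, sum of mins:
team
Bears     155
Sharks    114
Name: mins, dtype: int64
reset_index():
     team  mins
0   Bears   155
1  Sharks   114
add column mins_x2 = t['mins'] * 2:
     team  mins  mins_x2
0   Bears   155      310
1  Sharks   114      228

269.0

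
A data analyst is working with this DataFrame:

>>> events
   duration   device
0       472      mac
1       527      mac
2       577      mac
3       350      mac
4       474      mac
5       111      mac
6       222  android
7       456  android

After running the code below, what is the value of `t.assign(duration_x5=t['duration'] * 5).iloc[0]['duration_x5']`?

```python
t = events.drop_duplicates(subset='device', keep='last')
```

drop duplicate device (keep=last):
   duration   device
5       111      mac
7       456  android
add column duration_x5 = t['duration'] * 5:
   duration   device  duration_x5
5       111      mac          555
7       456  android         2280

555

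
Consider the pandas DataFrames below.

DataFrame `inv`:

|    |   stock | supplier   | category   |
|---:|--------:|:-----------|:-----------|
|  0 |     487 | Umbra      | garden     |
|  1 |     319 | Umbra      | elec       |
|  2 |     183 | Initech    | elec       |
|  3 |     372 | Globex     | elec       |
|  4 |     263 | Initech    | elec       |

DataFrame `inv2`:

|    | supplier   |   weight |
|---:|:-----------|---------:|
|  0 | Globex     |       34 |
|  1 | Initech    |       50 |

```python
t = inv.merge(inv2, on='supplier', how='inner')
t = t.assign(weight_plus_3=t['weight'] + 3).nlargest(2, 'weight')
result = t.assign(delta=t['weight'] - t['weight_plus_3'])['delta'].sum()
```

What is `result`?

-6

merge on 'supplier' (how='inner') → 3 rows:
   stock supplier category  weight
0    183  Initech     elec      50
1    372   Globex     elec      34
2    263  Initech     elec      50
add column weight_plus_3 = t['weight'] + 3:
   stock supplier category  weight  weight_plus_3
0    183  Initech     elec      50             53
1    372   Globex     elec      34             37
2    263  Initech     elec      50             53
take 2 rows with largest weight:
   stock supplier category  weight  weight_plus_3
0    183  Initech     elec      50             53
2    263  Initech     elec      50             53
add column delta = t['weight'] - t['weight_plus_3']:
   stock supplier category  weight  weight_plus_3  delta
0    183  Initech     elec      50             53     -3
2    263  Initech     elec      50             53     -3
Then the sum of column 'delta': -6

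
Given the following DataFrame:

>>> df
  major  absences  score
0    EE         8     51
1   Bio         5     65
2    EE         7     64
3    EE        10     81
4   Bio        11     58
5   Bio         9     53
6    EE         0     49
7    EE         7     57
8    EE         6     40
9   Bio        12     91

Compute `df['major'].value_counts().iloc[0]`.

6

value_counts of major:
major
EE     6
Bio    4
Name: count, dtype: int64
The value at position 0 is 6.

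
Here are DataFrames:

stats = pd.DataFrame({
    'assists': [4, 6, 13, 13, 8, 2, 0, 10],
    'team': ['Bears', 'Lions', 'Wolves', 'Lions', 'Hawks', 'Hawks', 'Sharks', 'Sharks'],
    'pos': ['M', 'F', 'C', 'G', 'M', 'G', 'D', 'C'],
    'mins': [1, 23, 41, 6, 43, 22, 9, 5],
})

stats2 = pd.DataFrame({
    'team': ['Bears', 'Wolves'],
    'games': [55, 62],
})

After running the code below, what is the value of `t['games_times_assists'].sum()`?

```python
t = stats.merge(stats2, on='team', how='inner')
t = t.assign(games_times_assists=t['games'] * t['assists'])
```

merge on 'team' (how='inner') → 2 rows:
   assists    team pos  mins  games
0        4   Bears   M     1     55
1       13  Wolves   C    41     62
add column games_times_assists = t['games'] * t['assists']:
   assists    team pos  mins  games  games_times_assists
0        4   Bears   M     1     55                  220
1       13  Wolves   C    41     62                  806
sum of column 'games_times_assists' → 1026

1026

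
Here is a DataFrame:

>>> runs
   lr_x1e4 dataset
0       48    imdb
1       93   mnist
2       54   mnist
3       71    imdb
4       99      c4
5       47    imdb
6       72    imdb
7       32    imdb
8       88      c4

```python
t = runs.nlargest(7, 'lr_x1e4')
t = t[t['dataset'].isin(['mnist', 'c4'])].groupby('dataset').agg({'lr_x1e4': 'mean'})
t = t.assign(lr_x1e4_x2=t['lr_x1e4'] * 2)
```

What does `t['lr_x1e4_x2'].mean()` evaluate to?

take 7 rows with largest lr_x1e4:
   lr_x1e4 dataset
4       99      c4
1       93   mnist
8       88      c4
6       72    imdb
3       71    imdb
2       54   mnist
0       48    imdb
filter rows where dataset in ['mnist', 'c4']:
   lr_x1e4 dataset
4       99      c4
1       93   mnist
8       88      c4
2       54   mnist
group by dataset, mean of lr_x1e4:
         lr_x1e4
dataset         
c4          93.5
mnist       73.5
add column lr_x1e4_x2 = t['lr_x1e4'] * 2:
         lr_x1e4  lr_x1e4_x2
dataset                     
c4          93.5       187.0
mnist       73.5       147.0
Reading off the mean of column 'lr_x1e4_x2', we get 167.0.

167.0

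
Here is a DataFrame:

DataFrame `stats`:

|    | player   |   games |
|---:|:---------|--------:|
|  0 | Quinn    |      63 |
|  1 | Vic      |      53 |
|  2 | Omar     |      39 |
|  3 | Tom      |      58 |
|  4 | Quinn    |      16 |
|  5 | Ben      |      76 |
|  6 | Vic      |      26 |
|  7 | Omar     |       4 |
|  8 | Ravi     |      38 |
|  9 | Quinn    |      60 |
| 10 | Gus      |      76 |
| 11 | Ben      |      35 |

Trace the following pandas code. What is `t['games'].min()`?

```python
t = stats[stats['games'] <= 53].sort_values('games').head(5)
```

4

filter rows where games <= 53:
   player  games
1     Vic     53
2    Omar     39
4   Quinn     16
6     Vic     26
7    Omar      4
8    Ravi     38
11    Ben     35
sort by games:
   player  games
7    Omar      4
4   Quinn     16
6     Vic     26
11    Ben     35
8    Ravi     38
2    Omar     39
1     Vic     53
take first 5 rows:
   player  games
7    Omar      4
4   Quinn     16
6     Vic     26
11    Ben     35
8    Ravi     38
Taking the min of column 'games' gives 4.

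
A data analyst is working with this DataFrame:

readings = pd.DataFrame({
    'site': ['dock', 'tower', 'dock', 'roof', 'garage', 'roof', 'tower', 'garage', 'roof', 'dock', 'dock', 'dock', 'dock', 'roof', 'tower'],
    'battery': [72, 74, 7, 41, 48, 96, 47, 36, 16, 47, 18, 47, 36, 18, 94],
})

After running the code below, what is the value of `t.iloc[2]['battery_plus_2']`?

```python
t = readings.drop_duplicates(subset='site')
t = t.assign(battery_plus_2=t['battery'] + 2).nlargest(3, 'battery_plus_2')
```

50

drop duplicate site (keep=first):
     site  battery
0    dock       72
1   tower       74
3    roof       41
4  garage       48
add column battery_plus_2 = t['battery'] + 2:
     site  battery  battery_plus_2
0    dock       72              74
1   tower       74              76
3    roof       41              43
4  garage       48              50
take 3 rows with largest battery_plus_2:
     site  battery  battery_plus_2
1   tower       74              76
0    dock       72              74
4  garage       48              50
The value at position 2, column 'battery_plus_2' is 50.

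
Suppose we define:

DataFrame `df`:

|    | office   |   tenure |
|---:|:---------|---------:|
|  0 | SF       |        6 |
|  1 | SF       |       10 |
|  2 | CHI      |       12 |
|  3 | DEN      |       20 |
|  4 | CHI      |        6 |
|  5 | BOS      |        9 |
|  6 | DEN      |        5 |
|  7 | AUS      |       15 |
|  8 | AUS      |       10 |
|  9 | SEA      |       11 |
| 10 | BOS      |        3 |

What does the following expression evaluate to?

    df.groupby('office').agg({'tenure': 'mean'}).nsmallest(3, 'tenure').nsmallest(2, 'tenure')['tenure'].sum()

14.0

group by office, mean of tenure:
        tenure
office        
AUS       12.5
BOS        6.0
CHI        9.0
DEN       12.5
SEA       11.0
SF         8.0
take 3 rows with smallest tenure:
        tenure
office        
BOS        6.0
SF         8.0
CHI        9.0
take 2 rows with smallest tenure:
        tenure
office        
BOS        6.0
SF         8.0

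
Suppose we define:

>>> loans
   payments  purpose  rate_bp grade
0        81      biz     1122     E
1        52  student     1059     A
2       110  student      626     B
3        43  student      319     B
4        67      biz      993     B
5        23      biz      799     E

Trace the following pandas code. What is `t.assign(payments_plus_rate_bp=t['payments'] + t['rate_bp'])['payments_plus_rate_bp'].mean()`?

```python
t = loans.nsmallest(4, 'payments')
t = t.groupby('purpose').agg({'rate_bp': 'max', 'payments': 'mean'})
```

1072.25

take 4 rows with smallest payments:
   payments  purpose  rate_bp grade
5        23      biz      799     E
3        43  student      319     B
1        52  student     1059     A
4        67      biz      993     B
group by purpose: max(rate_bp), mean(payments):
         rate_bp  payments
purpose                   
biz          993      45.0
student     1059      47.5
add column payments_plus_rate_bp = t['payments'] + t['rate_bp']:
         rate_bp  payments  payments_plus_rate_bp
purpose                                          
biz          993      45.0                 1038.0
student     1059      47.5                 1106.5
Finally, mean of column 'payments_plus_rate_bp' = 1072.25.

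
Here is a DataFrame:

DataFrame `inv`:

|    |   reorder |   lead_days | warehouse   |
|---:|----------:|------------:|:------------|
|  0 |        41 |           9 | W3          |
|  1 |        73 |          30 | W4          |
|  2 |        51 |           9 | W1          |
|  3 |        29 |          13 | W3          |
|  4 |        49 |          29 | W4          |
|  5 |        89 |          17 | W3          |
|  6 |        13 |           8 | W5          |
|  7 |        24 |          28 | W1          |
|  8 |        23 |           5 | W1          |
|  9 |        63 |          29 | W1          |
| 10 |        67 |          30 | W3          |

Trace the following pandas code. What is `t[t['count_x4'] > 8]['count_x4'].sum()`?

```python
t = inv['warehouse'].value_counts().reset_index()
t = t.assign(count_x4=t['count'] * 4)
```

value_counts of warehouse:
warehouse
W3    4
W1    4
W4    2
W5    1
Name: count, dtype: int64
reset_index():
  warehouse  count
0        W3      4
1        W1      4
2        W4      2
3        W5      1
add column count_x4 = t['count'] * 4:
  warehouse  count  count_x4
0        W3      4        16
1        W1      4        16
2        W4      2         8
3        W5      1         4
filter rows where count_x4 > 8:
  warehouse  count  count_x4
0        W3      4        16
1        W1      4        16

32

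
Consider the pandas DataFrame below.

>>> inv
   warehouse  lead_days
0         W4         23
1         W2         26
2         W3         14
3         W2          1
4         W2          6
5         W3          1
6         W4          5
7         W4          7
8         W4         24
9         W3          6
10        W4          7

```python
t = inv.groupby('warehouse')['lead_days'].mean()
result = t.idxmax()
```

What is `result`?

W4

group by warehouse, mean of lead_days:
warehouse
W2    11.0
W3     7.0
W4    13.2
Name: lead_days, dtype: float64
The label with the largest value is W4.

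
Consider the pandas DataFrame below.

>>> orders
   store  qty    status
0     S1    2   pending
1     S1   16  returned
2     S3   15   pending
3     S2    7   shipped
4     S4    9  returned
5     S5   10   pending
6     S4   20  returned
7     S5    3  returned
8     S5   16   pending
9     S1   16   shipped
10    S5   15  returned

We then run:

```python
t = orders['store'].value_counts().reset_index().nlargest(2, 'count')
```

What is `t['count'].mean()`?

3.5

value_counts of store:
store
S5    4
S1    3
S4    2
S3    1
S2    1
Name: count, dtype: int64
reset_index():
  store  count
0    S5      4
1    S1      3
2    S4      2
3    S3      1
4    S2      1
take 2 rows with largest count:
  store  count
0    S5      4
1    S1      3
Then the mean of column 'count': 3.5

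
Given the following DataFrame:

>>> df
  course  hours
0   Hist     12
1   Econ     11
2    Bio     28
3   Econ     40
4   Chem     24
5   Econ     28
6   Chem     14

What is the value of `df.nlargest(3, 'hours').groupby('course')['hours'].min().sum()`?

take 3 rows with largest hours:
  course  hours
3   Econ     40
2    Bio     28
5   Econ     28
group by course, min of hours:
course
Bio     28
Econ    28
Name: hours, dtype: int64
Then the sum of the resulting series: 56

56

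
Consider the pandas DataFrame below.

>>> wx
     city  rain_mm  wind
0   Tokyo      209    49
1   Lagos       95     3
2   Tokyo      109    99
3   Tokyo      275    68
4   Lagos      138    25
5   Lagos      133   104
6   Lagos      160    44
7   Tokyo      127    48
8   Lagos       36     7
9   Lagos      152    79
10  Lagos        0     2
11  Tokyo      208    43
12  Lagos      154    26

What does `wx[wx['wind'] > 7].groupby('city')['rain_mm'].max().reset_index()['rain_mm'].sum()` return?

435

filter rows where wind > 7:
     city  rain_mm  wind
0   Tokyo      209    49
2   Tokyo      109    99
3   Tokyo      275    68
4   Lagos      138    25
5   Lagos      133   104
6   Lagos      160    44
7   Tokyo      127    48
9   Lagos      152    79
11  Tokyo      208    43
12  Lagos      154    26
group by city, max of rain_mm:
city
Lagos    160
Tokyo    275
Name: rain_mm, dtype: int64
reset_index():
    city  rain_mm
0  Lagos      160
1  Tokyo      275
Finally, sum of column 'rain_mm' = 435.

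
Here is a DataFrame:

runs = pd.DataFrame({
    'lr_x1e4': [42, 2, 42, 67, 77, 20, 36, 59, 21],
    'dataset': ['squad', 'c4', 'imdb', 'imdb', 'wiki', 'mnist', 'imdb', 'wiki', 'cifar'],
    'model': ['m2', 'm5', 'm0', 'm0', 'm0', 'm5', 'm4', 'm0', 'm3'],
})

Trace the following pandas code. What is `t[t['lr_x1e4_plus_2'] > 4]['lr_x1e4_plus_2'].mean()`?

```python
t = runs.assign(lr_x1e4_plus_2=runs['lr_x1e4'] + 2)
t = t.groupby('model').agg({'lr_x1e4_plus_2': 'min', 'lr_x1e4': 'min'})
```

37.25

add column lr_x1e4_plus_2 = runs['lr_x1e4'] + 2:
   lr_x1e4 dataset model  lr_x1e4_plus_2
0       42   squad    m2              44
1        2      c4    m5               4
2       42    imdb    m0              44
3       67    imdb    m0              69
4       77    wiki    m0              79
5       20   mnist    m5              22
6       36    imdb    m4              38
7       59    wiki    m0              61
8       21   cifar    m3              23
group by model: min(lr_x1e4_plus_2), min(lr_x1e4):
       lr_x1e4_plus_2  lr_x1e4
model                         
m0                 44       42
m2                 44       42
m3                 23       21
m4                 38       36
m5                  4        2
filter rows where lr_x1e4_plus_2 > 4:
       lr_x1e4_plus_2  lr_x1e4
model                         
m0                 44       42
m2                 44       42
m3                 23       21
m4                 38       36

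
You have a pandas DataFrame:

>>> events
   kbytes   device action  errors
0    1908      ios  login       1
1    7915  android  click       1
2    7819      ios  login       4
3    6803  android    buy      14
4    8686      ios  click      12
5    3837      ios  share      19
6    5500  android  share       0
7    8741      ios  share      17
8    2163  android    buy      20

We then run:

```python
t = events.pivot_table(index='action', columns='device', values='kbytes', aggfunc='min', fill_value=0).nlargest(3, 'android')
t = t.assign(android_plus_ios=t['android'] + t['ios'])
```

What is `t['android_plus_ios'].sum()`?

28101

pivot: rows=action, cols=device, min(kbytes):
device  android   ios
action               
buy        2163     0
click      7915  8686
login         0  1908
share      5500  3837
take 3 rows with largest android:
device  android   ios
action               
click      7915  8686
share      5500  3837
buy        2163     0
add column android_plus_ios = t['android'] + t['ios']:
device  android   ios  android_plus_ios
action                                 
click      7915  8686             16601
share      5500  3837              9337
buy        2163     0              2163
sum of column 'android_plus_ios' → 28101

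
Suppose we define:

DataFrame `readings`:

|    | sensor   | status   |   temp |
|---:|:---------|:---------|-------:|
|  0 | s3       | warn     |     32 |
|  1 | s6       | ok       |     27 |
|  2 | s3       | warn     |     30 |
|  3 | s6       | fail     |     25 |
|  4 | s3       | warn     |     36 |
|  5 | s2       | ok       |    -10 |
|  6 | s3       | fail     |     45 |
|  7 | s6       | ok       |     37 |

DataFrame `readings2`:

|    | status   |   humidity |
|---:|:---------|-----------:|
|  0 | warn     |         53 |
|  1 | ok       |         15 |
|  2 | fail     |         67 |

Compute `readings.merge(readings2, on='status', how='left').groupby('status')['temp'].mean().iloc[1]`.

18.0

merge on 'status' (how='left') → 8 rows:
  sensor status  temp  humidity
0     s3   warn    32        53
1     s6     ok    27        15
2     s3   warn    30        53
3     s6   fail    25        67
4     s3   warn    36        53
5     s2     ok   -10        15
6     s3   fail    45        67
7     s6     ok    37        15
group by status, mean of temp:
status
fail    35.000000
ok      18.000000
warn    32.666667
Name: temp, dtype: float64
The value at position 1 is 18.0.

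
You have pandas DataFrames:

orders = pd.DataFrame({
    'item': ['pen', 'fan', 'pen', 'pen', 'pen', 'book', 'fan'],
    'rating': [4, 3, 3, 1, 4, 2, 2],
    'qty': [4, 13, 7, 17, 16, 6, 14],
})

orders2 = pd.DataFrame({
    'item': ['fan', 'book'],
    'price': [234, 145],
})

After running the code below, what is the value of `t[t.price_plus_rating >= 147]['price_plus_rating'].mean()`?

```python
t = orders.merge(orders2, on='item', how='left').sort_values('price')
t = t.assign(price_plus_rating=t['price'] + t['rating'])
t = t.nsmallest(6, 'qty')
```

merge on 'item' (how='left') → 7 rows:
   item  rating  qty  price
0   pen       4    4    NaN
1   fan       3   13  234.0
2   pen       3    7    NaN
3   pen       1   17    NaN
4   pen       4   16    NaN
5  book       2    6  145.0
6   fan       2   14  234.0
sort by price:
   item  rating  qty  price
5  book       2    6  145.0
1   fan       3   13  234.0
6   fan       2   14  234.0
0   pen       4    4    NaN
2   pen       3    7    NaN
3   pen       1   17    NaN
4   pen       4   16    NaN
add column price_plus_rating = t['price'] + t['rating']:
   item  rating  qty  price  price_plus_rating
5  book       2    6  145.0              147.0
1   fan       3   13  234.0              237.0
6   fan       2   14  234.0              236.0
0   pen       4    4    NaN                NaN
2   pen       3    7    NaN                NaN
3   pen       1   17    NaN                NaN
4   pen       4   16    NaN                NaN
take 6 rows with smallest qty:
   item  rating  qty  price  price_plus_rating
0   pen       4    4    NaN                NaN
5  book       2    6  145.0              147.0
2   pen       3    7    NaN                NaN
1   fan       3   13  234.0              237.0
6   fan       2   14  234.0              236.0
4   pen       4   16    NaN                NaN
filter rows where price_plus_rating >= 147:
   item  rating  qty  price  price_plus_rating
5  book       2    6  145.0              147.0
1   fan       3   13  234.0              237.0
6   fan       2   14  234.0              236.0
Reading off the mean of column 'price_plus_rating', we get 206.666666667.

206.666666667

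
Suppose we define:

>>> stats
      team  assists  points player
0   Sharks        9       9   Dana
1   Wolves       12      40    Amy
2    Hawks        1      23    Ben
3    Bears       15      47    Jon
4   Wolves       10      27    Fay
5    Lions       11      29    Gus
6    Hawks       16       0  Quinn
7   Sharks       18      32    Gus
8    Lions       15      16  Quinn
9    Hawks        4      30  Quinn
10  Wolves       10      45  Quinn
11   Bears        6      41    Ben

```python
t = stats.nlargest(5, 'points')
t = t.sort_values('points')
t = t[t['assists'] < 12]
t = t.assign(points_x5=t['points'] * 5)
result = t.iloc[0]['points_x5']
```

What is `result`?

205

take 5 rows with largest points:
      team  assists  points player
3    Bears       15      47    Jon
10  Wolves       10      45  Quinn
11   Bears        6      41    Ben
1   Wolves       12      40    Amy
7   Sharks       18      32    Gus
sort by points:
      team  assists  points player
7   Sharks       18      32    Gus
1   Wolves       12      40    Amy
11   Bears        6      41    Ben
10  Wolves       10      45  Quinn
3    Bears       15      47    Jon
filter rows where assists < 12:
      team  assists  points player
11   Bears        6      41    Ben
10  Wolves       10      45  Quinn
add column points_x5 = t['points'] * 5:
      team  assists  points player  points_x5
11   Bears        6      41    Ben        205
10  Wolves       10      45  Quinn        225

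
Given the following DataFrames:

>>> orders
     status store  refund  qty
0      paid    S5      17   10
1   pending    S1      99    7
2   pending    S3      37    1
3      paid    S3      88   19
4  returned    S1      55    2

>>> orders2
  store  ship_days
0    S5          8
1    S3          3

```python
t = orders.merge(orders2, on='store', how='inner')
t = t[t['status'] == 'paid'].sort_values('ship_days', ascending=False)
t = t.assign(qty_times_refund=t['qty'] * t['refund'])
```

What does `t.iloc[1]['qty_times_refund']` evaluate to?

1672

merge on 'store' (how='inner') → 3 rows:
    status store  refund  qty  ship_days
0     paid    S5      17   10          8
1  pending    S3      37    1          3
2     paid    S3      88   19          3
filter rows where status == 'paid':
  status store  refund  qty  ship_days
0   paid    S5      17   10          8
2   paid    S3      88   19          3
sort by ship_days descending:
  status store  refund  qty  ship_days
0   paid    S5      17   10          8
2   paid    S3      88   19          3
add column qty_times_refund = t['qty'] * t['refund']:
  status store  refund  qty  ship_days  qty_times_refund
0   paid    S5      17   10          8               170
2   paid    S3      88   19          3              1672
Taking the value at position 1, column 'qty_times_refund' gives 1672.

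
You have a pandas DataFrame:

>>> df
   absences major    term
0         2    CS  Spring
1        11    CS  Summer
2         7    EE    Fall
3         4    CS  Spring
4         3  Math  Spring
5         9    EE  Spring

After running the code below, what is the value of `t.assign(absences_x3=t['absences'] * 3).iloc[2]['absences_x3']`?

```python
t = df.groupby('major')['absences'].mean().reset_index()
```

group by major, mean of absences:
major
CS      5.666667
EE      8.000000
Math    3.000000
Name: absences, dtype: float64
reset_index():
  major  absences
0    CS  5.666667
1    EE  8.000000
2  Math  3.000000
add column absences_x3 = t['absences'] * 3:
  major  absences  absences_x3
0    CS  5.666667         17.0
1    EE  8.000000         24.0
2  Math  3.000000          9.0
Reading off the value at position 2, column 'absences_x3', we get 9.0.

9.0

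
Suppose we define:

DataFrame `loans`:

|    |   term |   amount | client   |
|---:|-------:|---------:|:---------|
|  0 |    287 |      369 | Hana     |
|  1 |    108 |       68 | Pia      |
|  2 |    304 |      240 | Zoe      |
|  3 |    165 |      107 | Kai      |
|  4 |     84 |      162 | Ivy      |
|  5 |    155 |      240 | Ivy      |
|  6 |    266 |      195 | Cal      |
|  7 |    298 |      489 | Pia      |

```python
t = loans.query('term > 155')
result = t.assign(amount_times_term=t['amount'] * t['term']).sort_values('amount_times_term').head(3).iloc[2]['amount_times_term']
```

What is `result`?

filter rows where term > 155:
   term  amount client
0   287     369   Hana
2   304     240    Zoe
3   165     107    Kai
6   266     195    Cal
7   298     489    Pia
add column amount_times_term = t['amount'] * t['term']:
   term  amount client  amount_times_term
0   287     369   Hana             105903
2   304     240    Zoe              72960
3   165     107    Kai              17655
6   266     195    Cal              51870
7   298     489    Pia             145722
sort by amount_times_term:
   term  amount client  amount_times_term
3   165     107    Kai              17655
6   266     195    Cal              51870
2   304     240    Zoe              72960
0   287     369   Hana             105903
7   298     489    Pia             145722
take first 3 rows:
   term  amount client  amount_times_term
3   165     107    Kai              17655
6   266     195    Cal              51870
2   304     240    Zoe              72960

72960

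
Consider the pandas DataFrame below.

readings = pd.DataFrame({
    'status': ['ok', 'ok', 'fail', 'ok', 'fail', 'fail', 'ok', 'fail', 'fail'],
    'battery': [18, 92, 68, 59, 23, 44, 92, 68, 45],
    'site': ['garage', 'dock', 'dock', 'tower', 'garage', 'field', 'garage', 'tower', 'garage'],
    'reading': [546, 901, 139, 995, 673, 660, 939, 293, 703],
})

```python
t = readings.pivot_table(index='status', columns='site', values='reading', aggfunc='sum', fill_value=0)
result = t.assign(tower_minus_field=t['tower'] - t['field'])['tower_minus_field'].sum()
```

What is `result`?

628

pivot: rows=status, cols=site, sum(reading):
site    dock  field  garage  tower
status                            
fail     139    660    1376    293
ok       901      0    1485    995
add column tower_minus_field = t['tower'] - t['field']:
site    dock  field  garage  tower  tower_minus_field
status                                               
fail     139    660    1376    293               -367
ok       901      0    1485    995                995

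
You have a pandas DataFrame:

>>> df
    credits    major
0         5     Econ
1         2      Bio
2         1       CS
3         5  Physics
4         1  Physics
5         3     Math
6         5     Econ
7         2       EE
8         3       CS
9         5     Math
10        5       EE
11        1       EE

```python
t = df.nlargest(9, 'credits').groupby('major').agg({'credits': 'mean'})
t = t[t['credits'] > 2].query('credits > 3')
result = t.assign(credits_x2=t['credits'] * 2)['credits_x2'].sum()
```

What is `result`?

take 9 rows with largest credits:
    credits    major
0         5     Econ
3         5  Physics
6         5     Econ
9         5     Math
10        5       EE
5         3     Math
8         3       CS
1         2      Bio
7         2       EE
group by major, mean of credits:
         credits
major           
Bio          2.0
CS           3.0
EE           3.5
Econ         5.0
Math         4.0
Physics      5.0
filter rows where credits > 2:
         credits
major           
CS           3.0
EE           3.5
Econ         5.0
Math         4.0
Physics      5.0
filter rows where credits > 3:
         credits
major           
EE           3.5
Econ         5.0
Math         4.0
Physics      5.0
add column credits_x2 = t['credits'] * 2:
         credits  credits_x2
major                       
EE           3.5         7.0
Econ         5.0        10.0
Math         4.0         8.0
Physics      5.0        10.0
sum of column 'credits_x2' → 35.0

35.0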